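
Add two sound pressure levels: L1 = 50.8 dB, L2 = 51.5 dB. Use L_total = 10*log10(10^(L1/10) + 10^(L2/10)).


10^(50.8/10) = 120226
10^(51.5/10) = 141254
Sum = 120226 + 141254 = 261480
L_total = 10*log10(261480) = 54.174 dB


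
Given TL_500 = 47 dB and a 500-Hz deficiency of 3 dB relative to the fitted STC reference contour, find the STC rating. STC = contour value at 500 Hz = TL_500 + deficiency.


By ASTM E413, STC = value of the fitted reference contour at 500 Hz.
Contour value at 500 Hz = TL_500 + deficiency = 47 + 3 = 50
STC = 50


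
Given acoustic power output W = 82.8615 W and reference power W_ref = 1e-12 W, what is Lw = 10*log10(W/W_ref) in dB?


W / W_ref = 82.8615 / 1e-12 = 8.28615e+13
Lw = 10 * log10(8.28615e+13) = 139.18 dB


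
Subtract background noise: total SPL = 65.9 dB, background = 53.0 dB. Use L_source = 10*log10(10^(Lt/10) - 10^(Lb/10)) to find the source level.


10^(65.9/10) = 3.89045e+06
10^(53.0/10) = 199526
Difference = 3.89045e+06 - 199526 = 3.69092e+06
L_source = 10*log10(3.69092e+06) = 65.671 dB


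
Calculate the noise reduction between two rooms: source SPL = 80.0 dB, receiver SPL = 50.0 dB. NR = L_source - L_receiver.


NR = L_source - L_receiver (difference between source and receiving room levels)
NR = 80.0 - 50.0 = 30 dB


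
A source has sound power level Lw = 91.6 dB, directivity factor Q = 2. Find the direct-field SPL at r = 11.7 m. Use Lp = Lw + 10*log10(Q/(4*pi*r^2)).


4*pi*r^2 = 4*pi*11.7^2 = 1720.21 m^2
Q / (4*pi*r^2) = 2 / 1720.21 = 0.00116265
Lp = 91.6 + 10*log10(0.00116265) = 62.254 dB


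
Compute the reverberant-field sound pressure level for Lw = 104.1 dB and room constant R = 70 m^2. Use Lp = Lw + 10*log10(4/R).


4/R = 4/70 = 0.0571429
Lp = 104.1 + 10*log10(0.0571429) = 91.67 dB


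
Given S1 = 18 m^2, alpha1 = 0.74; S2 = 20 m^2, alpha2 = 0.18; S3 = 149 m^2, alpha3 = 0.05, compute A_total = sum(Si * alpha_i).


18 * 0.74 = 13.32
20 * 0.18 = 3.6
149 * 0.05 = 7.45
A_total = 13.32 + 3.6 + 7.45 = 24.37 m^2


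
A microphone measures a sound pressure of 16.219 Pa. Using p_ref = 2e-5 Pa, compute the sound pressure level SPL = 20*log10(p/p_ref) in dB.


p / p_ref = 16.219 / 2e-5 = 810950
SPL = 20 * log10(810950) = 118.18 dB


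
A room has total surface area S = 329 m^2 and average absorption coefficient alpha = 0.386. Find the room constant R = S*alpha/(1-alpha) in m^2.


R = 329 * 0.386 / (1 - 0.386) = 206.83 m^2


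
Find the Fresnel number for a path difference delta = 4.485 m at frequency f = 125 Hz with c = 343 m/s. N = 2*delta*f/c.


N = 2*delta*f/c = 2*delta/lambda, where lambda = c/f
lambda = 343 / 125 = 2.744 m
N = 2 * 4.485 / 2.744 = 3.269


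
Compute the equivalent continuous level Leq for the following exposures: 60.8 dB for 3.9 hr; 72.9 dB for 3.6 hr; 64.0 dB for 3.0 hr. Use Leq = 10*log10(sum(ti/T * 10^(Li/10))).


T_total = 3.9 + 3.6 + 3.0 = 10.5 hr
(3.9/10.5) * 10^(60.8/10) = 446555
(3.6/10.5) * 10^(72.9/10) = 6.68518e+06
(3.0/10.5) * 10^(64.0/10) = 717682
Sum = 446555 + 6.68518e+06 + 717682 = 7.84942e+06
Leq = 10*log10(7.84942e+06) = 68.948 dB


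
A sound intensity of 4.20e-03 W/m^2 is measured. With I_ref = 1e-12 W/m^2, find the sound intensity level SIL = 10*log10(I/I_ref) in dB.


I / I_ref = 4.20e-03 / 1e-12 = 4.2e+09
SIL = 10 * log10(4.2e+09) = 96.232 dB


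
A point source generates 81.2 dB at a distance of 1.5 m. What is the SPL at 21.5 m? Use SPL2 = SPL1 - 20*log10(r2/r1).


r2/r1 = 21.5/1.5 = 14.3333
Correction = 20*log10(14.3333) = 23.1269 dB
SPL2 = 81.2 - 23.1269 = 58.073 dB


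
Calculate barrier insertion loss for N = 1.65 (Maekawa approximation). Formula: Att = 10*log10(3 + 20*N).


3 + 20*N = 3 + 20*1.65 = 36
Att = 10*log10(36) = 15.563 dB


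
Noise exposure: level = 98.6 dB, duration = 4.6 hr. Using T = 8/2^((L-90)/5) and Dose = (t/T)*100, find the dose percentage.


T_allowed = 8 / 2^((98.6 - 90)/5) = 2.42839 hr
Dose = 4.6 / 2.42839 * 100 = 189.43 %


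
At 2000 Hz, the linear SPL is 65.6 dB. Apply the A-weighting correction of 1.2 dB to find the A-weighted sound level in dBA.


A-weighting table: 2000 Hz -> 1.2 dB correction
SPL_A = SPL + correction = 65.6 + (1.2) = 66.8 dBA


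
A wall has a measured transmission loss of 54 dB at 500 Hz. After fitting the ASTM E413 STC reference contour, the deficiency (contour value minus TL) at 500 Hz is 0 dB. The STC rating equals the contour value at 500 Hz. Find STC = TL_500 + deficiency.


By ASTM E413, STC = value of the fitted reference contour at 500 Hz.
Contour value at 500 Hz = TL_500 + deficiency = 54 + 0 = 54
STC = 54


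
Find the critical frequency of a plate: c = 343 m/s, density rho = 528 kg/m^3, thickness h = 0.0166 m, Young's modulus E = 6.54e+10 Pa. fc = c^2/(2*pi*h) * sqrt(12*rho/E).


12*rho/E = 12*528/6.54e+10 = 9.68807e-08
sqrt(12*rho/E) = sqrt(9.68807e-08) = 0.000311257
c^2/(2*pi*h) = 343^2/(2*pi*0.0166) = 1.12798e+06
fc = 1.12798e+06 * 0.000311257 = 351.09 Hz


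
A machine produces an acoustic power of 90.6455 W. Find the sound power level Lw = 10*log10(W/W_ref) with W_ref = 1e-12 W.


W / W_ref = 90.6455 / 1e-12 = 9.06455e+13
Lw = 10 * log10(9.06455e+13) = 139.57 dB


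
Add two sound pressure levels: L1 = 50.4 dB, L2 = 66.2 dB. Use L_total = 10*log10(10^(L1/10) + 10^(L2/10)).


10^(50.4/10) = 109648
10^(66.2/10) = 4.16869e+06
Sum = 109648 + 4.16869e+06 = 4.27834e+06
L_total = 10*log10(4.27834e+06) = 66.313 dB


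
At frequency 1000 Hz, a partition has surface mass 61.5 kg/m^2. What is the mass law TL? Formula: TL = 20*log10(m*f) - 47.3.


m * f = 61.5 * 1000 = 61500
20*log10(61500) = 95.7775 dB
TL = 95.7775 - 47.3 = 48.478 dB


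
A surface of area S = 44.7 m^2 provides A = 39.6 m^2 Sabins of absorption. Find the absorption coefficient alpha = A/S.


Absorption coefficient = absorbed power / incident power
alpha = A / S = 39.6 / 44.7 = 0.88591


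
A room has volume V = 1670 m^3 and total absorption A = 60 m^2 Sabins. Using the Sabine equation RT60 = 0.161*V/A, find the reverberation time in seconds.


RT60 = 0.161 * 1670 / 60 = 4.4812 s


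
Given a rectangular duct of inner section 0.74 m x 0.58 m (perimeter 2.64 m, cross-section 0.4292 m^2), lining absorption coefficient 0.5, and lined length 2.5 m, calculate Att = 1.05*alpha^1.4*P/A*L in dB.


alpha^1.4 = 0.5^1.4 = 0.378929
Attenuation rate = 1.05 * alpha^1.4 * P / A
= 1.05 * 0.378929 * 2.64 / 0.4292 = 2.44732 dB/m
Total Att = 2.44732 * 2.5 = 6.1183 dB


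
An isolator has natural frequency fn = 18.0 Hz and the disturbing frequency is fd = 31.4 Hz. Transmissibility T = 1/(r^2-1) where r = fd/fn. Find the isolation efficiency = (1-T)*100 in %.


r = 31.4 / 18.0 = 1.74444
r^2 - 1 = 1.74444^2 - 1 = 2.04307
T = 1/2.04307 = 0.489459
Efficiency = (1 - 0.489459)*100 = 51.054 %


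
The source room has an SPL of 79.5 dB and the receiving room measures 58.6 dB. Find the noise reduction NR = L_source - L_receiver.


NR = L_source - L_receiver (difference between source and receiving room levels)
NR = 79.5 - 58.6 = 20.9 dB


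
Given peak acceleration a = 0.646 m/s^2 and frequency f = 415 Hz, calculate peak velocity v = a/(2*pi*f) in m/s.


omega = 2*pi*f = 2*pi*415 = 2607.52 rad/s
v = a / omega = 0.646 / 2607.52 = 0.00024774 m/s


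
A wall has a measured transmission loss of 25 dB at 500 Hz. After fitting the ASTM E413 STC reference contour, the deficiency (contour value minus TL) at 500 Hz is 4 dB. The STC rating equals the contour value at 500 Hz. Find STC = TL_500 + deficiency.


By ASTM E413, STC = value of the fitted reference contour at 500 Hz.
Contour value at 500 Hz = TL_500 + deficiency = 25 + 4 = 29
STC = 29


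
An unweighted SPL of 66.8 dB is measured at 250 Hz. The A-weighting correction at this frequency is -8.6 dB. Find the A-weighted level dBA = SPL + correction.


A-weighting table: 250 Hz -> -8.6 dB correction
SPL_A = SPL + correction = 66.8 + (-8.6) = 58.2 dBA


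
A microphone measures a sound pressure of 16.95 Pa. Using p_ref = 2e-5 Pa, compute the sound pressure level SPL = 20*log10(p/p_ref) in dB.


p / p_ref = 16.95 / 2e-5 = 847500
SPL = 20 * log10(847500) = 118.56 dB


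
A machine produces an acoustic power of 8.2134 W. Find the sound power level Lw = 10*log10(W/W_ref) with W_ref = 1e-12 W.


W / W_ref = 8.2134 / 1e-12 = 8.2134e+12
Lw = 10 * log10(8.2134e+12) = 129.15 dB


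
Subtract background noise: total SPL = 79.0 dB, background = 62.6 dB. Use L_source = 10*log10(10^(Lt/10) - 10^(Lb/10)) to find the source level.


10^(79.0/10) = 7.94328e+07
10^(62.6/10) = 1.8197e+06
Difference = 7.94328e+07 - 1.8197e+06 = 7.76131e+07
L_source = 10*log10(7.76131e+07) = 78.899 dB


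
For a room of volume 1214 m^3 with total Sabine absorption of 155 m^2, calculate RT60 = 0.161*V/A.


RT60 = 0.161 * 1214 / 155 = 1.261 s


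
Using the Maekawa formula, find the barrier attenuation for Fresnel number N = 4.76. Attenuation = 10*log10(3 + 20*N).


3 + 20*N = 3 + 20*4.76 = 98.2
Att = 10*log10(98.2) = 19.921 dB


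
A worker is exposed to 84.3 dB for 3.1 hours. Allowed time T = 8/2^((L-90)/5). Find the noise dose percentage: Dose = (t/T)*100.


T_allowed = 8 / 2^((84.3 - 90)/5) = 17.6305 hr
Dose = 3.1 / 17.6305 * 100 = 17.583 %


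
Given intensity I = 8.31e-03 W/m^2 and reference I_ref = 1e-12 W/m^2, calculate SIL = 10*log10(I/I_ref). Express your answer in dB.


I / I_ref = 8.31e-03 / 1e-12 = 8.31e+09
SIL = 10 * log10(8.31e+09) = 99.196 dB


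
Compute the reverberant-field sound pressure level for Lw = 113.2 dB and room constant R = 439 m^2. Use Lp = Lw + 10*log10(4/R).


4/R = 4/439 = 0.00911162
Lp = 113.2 + 10*log10(0.00911162) = 92.796 dB


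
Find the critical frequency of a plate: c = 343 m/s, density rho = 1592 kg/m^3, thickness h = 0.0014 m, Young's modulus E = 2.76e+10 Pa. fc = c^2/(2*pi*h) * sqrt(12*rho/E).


12*rho/E = 12*1592/2.76e+10 = 6.92174e-07
sqrt(12*rho/E) = sqrt(6.92174e-07) = 0.00083197
c^2/(2*pi*h) = 343^2/(2*pi*0.0014) = 1.33746e+07
fc = 1.33746e+07 * 0.00083197 = 11127 Hz


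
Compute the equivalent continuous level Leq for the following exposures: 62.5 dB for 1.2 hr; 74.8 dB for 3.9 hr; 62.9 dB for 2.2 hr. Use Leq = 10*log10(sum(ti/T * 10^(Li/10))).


T_total = 1.2 + 3.9 + 2.2 = 7.3 hr
(1.2/7.3) * 10^(62.5/10) = 292320
(3.9/7.3) * 10^(74.8/10) = 1.6134e+07
(2.2/7.3) * 10^(62.9/10) = 587624
Sum = 292320 + 1.6134e+07 + 587624 = 1.70139e+07
Leq = 10*log10(1.70139e+07) = 72.308 dB


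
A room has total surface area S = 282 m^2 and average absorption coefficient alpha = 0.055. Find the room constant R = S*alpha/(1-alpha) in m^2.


R = 282 * 0.055 / (1 - 0.055) = 16.413 m^2


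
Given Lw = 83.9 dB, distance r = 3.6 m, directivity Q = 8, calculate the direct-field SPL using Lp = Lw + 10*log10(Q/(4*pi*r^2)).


4*pi*r^2 = 4*pi*3.6^2 = 162.86 m^2
Q / (4*pi*r^2) = 8 / 162.86 = 0.0491219
Lp = 83.9 + 10*log10(0.0491219) = 70.813 dB


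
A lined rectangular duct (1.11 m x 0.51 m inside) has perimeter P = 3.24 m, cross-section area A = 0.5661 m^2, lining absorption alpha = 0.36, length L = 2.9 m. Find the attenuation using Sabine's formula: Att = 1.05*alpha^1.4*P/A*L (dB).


alpha^1.4 = 0.36^1.4 = 0.239234
Attenuation rate = 1.05 * alpha^1.4 * P / A
= 1.05 * 0.239234 * 3.24 / 0.5661 = 1.43769 dB/m
Total Att = 1.43769 * 2.9 = 4.1693 dB


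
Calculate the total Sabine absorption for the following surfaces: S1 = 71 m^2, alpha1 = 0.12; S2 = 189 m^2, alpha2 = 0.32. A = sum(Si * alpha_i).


71 * 0.12 = 8.52
189 * 0.32 = 60.48
A_total = 8.52 + 60.48 = 69 m^2


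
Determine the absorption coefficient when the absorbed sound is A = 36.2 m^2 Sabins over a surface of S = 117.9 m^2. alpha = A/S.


Absorption coefficient = absorbed power / incident power
alpha = A / S = 36.2 / 117.9 = 0.30704


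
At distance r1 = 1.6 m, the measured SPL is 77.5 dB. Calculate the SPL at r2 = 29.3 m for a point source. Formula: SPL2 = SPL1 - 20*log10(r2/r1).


r2/r1 = 29.3/1.6 = 18.3125
Correction = 20*log10(18.3125) = 25.255 dB
SPL2 = 77.5 - 25.255 = 52.245 dB


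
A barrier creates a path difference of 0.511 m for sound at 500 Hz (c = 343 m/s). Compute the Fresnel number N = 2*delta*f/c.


N = 2*delta*f/c = 2*delta/lambda, where lambda = c/f
lambda = 343 / 500 = 0.686 m
N = 2 * 0.511 / 0.686 = 1.4898


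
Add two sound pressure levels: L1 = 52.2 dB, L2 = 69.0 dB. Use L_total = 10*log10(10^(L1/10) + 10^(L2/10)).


10^(52.2/10) = 165959
10^(69.0/10) = 7.94328e+06
Sum = 165959 + 7.94328e+06 = 8.10924e+06
L_total = 10*log10(8.10924e+06) = 69.09 dB


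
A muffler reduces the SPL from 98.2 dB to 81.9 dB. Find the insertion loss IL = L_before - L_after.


Insertion loss = SPL without muffler - SPL with muffler
IL = 98.2 - 81.9 = 16.3 dB


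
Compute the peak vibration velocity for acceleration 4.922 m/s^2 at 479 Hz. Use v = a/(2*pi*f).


omega = 2*pi*f = 2*pi*479 = 3009.65 rad/s
v = a / omega = 4.922 / 3009.65 = 0.0016354 m/s


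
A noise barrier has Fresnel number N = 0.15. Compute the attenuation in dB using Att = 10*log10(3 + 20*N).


3 + 20*N = 3 + 20*0.15 = 6
Att = 10*log10(6) = 7.7815 dB


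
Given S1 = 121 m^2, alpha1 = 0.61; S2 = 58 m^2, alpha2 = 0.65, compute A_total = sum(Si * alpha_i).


121 * 0.61 = 73.81
58 * 0.65 = 37.7
A_total = 73.81 + 37.7 = 111.51 m^2


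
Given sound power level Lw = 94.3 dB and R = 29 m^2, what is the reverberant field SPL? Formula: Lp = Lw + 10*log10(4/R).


4/R = 4/29 = 0.137931
Lp = 94.3 + 10*log10(0.137931) = 85.697 dB


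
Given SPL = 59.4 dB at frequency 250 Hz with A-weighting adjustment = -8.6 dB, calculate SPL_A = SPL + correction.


A-weighting table: 250 Hz -> -8.6 dB correction
SPL_A = SPL + correction = 59.4 + (-8.6) = 50.8 dBA


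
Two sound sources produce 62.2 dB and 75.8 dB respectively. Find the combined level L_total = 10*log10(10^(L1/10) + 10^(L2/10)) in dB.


10^(62.2/10) = 1.65959e+06
10^(75.8/10) = 3.80189e+07
Sum = 1.65959e+06 + 3.80189e+07 = 3.96785e+07
L_total = 10*log10(3.96785e+07) = 75.986 dB


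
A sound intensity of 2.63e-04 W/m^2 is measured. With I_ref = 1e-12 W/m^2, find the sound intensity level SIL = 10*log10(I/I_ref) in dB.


I / I_ref = 2.63e-04 / 1e-12 = 2.63e+08
SIL = 10 * log10(2.63e+08) = 84.2 dB


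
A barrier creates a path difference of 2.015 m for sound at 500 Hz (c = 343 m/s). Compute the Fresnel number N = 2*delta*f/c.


N = 2*delta*f/c = 2*delta/lambda, where lambda = c/f
lambda = 343 / 500 = 0.686 m
N = 2 * 2.015 / 0.686 = 5.8746


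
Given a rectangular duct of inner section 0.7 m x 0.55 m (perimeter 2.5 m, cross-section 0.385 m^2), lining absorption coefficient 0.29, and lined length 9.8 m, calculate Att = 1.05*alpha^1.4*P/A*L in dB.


alpha^1.4 = 0.29^1.4 = 0.176749
Attenuation rate = 1.05 * alpha^1.4 * P / A
= 1.05 * 0.176749 * 2.5 / 0.385 = 1.20511 dB/m
Total Att = 1.20511 * 9.8 = 11.81 dB


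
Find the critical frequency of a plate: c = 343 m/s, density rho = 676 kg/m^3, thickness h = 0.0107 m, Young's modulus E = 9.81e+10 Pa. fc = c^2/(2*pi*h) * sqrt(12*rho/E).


12*rho/E = 12*676/9.81e+10 = 8.26911e-08
sqrt(12*rho/E) = sqrt(8.26911e-08) = 0.000287561
c^2/(2*pi*h) = 343^2/(2*pi*0.0107) = 1.74995e+06
fc = 1.74995e+06 * 0.000287561 = 503.22 Hz


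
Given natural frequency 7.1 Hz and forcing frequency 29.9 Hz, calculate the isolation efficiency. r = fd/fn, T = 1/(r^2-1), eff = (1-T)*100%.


r = 29.9 / 7.1 = 4.21127
r^2 - 1 = 4.21127^2 - 1 = 16.7348
T = 1/16.7348 = 0.0597557
Efficiency = (1 - 0.0597557)*100 = 94.024 %


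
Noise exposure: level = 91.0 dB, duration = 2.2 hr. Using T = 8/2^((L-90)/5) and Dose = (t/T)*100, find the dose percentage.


T_allowed = 8 / 2^((91.0 - 90)/5) = 6.9644 hr
Dose = 2.2 / 6.9644 * 100 = 31.589 %


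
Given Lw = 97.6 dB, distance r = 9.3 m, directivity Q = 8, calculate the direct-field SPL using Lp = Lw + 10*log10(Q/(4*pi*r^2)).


4*pi*r^2 = 4*pi*9.3^2 = 1086.87 m^2
Q / (4*pi*r^2) = 8 / 1086.87 = 0.00736059
Lp = 97.6 + 10*log10(0.00736059) = 76.269 dB


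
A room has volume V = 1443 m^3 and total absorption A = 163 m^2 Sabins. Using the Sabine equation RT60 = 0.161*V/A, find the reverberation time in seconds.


RT60 = 0.161 * 1443 / 163 = 1.4253 s


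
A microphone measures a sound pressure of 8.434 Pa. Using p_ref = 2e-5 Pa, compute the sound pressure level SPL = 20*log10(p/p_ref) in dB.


p / p_ref = 8.434 / 2e-5 = 421700
SPL = 20 * log10(421700) = 112.5 dB


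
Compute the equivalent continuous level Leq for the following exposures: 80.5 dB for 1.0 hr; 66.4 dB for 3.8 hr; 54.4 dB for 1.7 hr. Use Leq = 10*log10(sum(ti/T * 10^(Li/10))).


T_total = 1.0 + 3.8 + 1.7 = 6.5 hr
(1.0/6.5) * 10^(80.5/10) = 1.72618e+07
(3.8/6.5) * 10^(66.4/10) = 2.55194e+06
(1.7/6.5) * 10^(54.4/10) = 72033.7
Sum = 1.72618e+07 + 2.55194e+06 + 72033.7 = 1.98858e+07
Leq = 10*log10(1.98858e+07) = 72.985 dB


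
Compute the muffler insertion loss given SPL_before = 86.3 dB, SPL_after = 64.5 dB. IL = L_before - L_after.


Insertion loss = SPL without muffler - SPL with muffler
IL = 86.3 - 64.5 = 21.8 dB


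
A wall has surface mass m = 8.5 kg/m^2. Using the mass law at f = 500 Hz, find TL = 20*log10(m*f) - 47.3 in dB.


m * f = 8.5 * 500 = 4250
20*log10(4250) = 72.5678 dB
TL = 72.5678 - 47.3 = 25.268 dB


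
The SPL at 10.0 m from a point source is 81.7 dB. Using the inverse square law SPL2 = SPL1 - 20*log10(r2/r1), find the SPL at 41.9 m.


r2/r1 = 41.9/10.0 = 4.19
Correction = 20*log10(4.19) = 12.4443 dB
SPL2 = 81.7 - 12.4443 = 69.256 dB


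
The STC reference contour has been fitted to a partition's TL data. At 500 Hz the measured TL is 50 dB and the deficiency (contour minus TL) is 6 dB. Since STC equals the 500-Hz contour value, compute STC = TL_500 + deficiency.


By ASTM E413, STC = value of the fitted reference contour at 500 Hz.
Contour value at 500 Hz = TL_500 + deficiency = 50 + 6 = 56
STC = 56


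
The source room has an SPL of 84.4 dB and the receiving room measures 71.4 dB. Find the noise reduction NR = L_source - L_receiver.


NR = L_source - L_receiver (difference between source and receiving room levels)
NR = 84.4 - 71.4 = 13 dB


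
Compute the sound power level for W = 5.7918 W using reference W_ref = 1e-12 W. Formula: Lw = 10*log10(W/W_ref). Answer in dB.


W / W_ref = 5.7918 / 1e-12 = 5.7918e+12
Lw = 10 * log10(5.7918e+12) = 127.63 dB


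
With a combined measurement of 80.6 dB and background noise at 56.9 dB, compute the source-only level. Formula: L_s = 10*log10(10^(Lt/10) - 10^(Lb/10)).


10^(80.6/10) = 1.14815e+08
10^(56.9/10) = 489779
Difference = 1.14815e+08 - 489779 = 1.14325e+08
L_source = 10*log10(1.14325e+08) = 80.581 dB


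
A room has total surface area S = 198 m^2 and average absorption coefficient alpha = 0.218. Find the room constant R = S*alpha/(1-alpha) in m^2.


R = 198 * 0.218 / (1 - 0.218) = 55.197 m^2


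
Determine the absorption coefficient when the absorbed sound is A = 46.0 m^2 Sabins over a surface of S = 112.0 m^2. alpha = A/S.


Absorption coefficient = absorbed power / incident power
alpha = A / S = 46.0 / 112.0 = 0.41071


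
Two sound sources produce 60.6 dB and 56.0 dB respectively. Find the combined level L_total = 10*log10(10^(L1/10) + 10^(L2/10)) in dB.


10^(60.6/10) = 1.14815e+06
10^(56.0/10) = 398107
Sum = 1.14815e+06 + 398107 = 1.54626e+06
L_total = 10*log10(1.54626e+06) = 61.893 dB


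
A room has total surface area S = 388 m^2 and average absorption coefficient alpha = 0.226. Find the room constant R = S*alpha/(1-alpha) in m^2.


R = 388 * 0.226 / (1 - 0.226) = 113.29 m^2


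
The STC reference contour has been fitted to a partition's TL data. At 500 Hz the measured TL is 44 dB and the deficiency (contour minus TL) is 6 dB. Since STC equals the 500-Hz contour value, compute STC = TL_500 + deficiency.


By ASTM E413, STC = value of the fitted reference contour at 500 Hz.
Contour value at 500 Hz = TL_500 + deficiency = 44 + 6 = 50
STC = 50


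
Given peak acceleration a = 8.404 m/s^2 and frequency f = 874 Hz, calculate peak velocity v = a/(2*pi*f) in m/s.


omega = 2*pi*f = 2*pi*874 = 5491.5 rad/s
v = a / omega = 8.404 / 5491.5 = 0.0015304 m/s


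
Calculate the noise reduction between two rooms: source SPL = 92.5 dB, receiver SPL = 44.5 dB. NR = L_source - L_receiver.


NR = L_source - L_receiver (difference between source and receiving room levels)
NR = 92.5 - 44.5 = 48 dB


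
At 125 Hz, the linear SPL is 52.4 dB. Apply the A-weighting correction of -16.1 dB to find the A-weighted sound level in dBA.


A-weighting table: 125 Hz -> -16.1 dB correction
SPL_A = SPL + correction = 52.4 + (-16.1) = 36.3 dBA


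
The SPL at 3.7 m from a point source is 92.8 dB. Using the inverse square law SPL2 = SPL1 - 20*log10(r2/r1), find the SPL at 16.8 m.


r2/r1 = 16.8/3.7 = 4.54054
Correction = 20*log10(4.54054) = 13.1422 dB
SPL2 = 92.8 - 13.1422 = 79.658 dB


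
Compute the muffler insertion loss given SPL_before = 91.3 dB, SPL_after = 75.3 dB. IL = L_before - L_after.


Insertion loss = SPL without muffler - SPL with muffler
IL = 91.3 - 75.3 = 16 dB


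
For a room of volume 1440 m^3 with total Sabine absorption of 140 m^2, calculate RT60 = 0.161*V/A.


RT60 = 0.161 * 1440 / 140 = 1.656 s


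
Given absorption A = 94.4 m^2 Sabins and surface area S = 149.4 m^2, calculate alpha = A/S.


Absorption coefficient = absorbed power / incident power
alpha = A / S = 94.4 / 149.4 = 0.63186


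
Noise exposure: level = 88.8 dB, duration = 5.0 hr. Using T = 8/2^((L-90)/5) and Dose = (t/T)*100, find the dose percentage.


T_allowed = 8 / 2^((88.8 - 90)/5) = 9.44794 hr
Dose = 5.0 / 9.44794 * 100 = 52.922 %


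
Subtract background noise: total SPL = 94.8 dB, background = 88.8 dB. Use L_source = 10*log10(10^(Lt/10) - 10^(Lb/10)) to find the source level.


10^(94.8/10) = 3.01995e+09
10^(88.8/10) = 7.58578e+08
Difference = 3.01995e+09 - 7.58578e+08 = 2.26137e+09
L_source = 10*log10(2.26137e+09) = 93.544 dB


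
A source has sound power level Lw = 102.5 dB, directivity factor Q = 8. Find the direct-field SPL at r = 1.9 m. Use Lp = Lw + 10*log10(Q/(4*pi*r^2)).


4*pi*r^2 = 4*pi*1.9^2 = 45.3646 m^2
Q / (4*pi*r^2) = 8 / 45.3646 = 0.176349
Lp = 102.5 + 10*log10(0.176349) = 94.964 dB


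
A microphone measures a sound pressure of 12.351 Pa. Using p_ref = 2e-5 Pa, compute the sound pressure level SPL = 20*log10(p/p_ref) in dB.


p / p_ref = 12.351 / 2e-5 = 617550
SPL = 20 * log10(617550) = 115.81 dB


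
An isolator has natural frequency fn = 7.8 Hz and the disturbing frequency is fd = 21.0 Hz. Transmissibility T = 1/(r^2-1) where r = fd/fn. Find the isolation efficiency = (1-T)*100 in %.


r = 21.0 / 7.8 = 2.69231
r^2 - 1 = 2.69231^2 - 1 = 6.24853
T = 1/6.24853 = 0.160038
Efficiency = (1 - 0.160038)*100 = 83.996 %


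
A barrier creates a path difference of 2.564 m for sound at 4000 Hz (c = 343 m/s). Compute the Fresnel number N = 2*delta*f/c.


N = 2*delta*f/c = 2*delta/lambda, where lambda = c/f
lambda = 343 / 4000 = 0.08575 m
N = 2 * 2.564 / 0.08575 = 59.802


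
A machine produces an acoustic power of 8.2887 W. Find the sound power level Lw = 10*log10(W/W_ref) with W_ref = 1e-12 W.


W / W_ref = 8.2887 / 1e-12 = 8.2887e+12
Lw = 10 * log10(8.2887e+12) = 129.18 dB


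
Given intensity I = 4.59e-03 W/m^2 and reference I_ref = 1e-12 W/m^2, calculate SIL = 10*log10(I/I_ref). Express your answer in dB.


I / I_ref = 4.59e-03 / 1e-12 = 4.59e+09
SIL = 10 * log10(4.59e+09) = 96.618 dB


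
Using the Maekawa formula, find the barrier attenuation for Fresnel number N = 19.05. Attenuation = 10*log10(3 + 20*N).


3 + 20*N = 3 + 20*19.05 = 384
Att = 10*log10(384) = 25.843 dB


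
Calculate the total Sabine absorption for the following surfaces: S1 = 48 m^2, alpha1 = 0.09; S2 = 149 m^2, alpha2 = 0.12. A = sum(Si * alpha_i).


48 * 0.09 = 4.32
149 * 0.12 = 17.88
A_total = 4.32 + 17.88 = 22.2 m^2


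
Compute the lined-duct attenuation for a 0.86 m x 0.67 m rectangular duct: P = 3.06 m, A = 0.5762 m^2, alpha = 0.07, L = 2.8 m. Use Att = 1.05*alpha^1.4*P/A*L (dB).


alpha^1.4 = 0.07^1.4 = 0.0241622
Attenuation rate = 1.05 * alpha^1.4 * P / A
= 1.05 * 0.0241622 * 3.06 / 0.5762 = 0.134733 dB/m
Total Att = 0.134733 * 2.8 = 0.37725 dB


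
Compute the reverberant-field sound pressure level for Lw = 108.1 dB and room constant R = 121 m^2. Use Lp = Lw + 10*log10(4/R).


4/R = 4/121 = 0.0330579
Lp = 108.1 + 10*log10(0.0330579) = 93.293 dB


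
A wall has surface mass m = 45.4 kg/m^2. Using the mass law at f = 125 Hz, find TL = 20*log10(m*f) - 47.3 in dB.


m * f = 45.4 * 125 = 5675
20*log10(5675) = 75.0793 dB
TL = 75.0793 - 47.3 = 27.779 dB


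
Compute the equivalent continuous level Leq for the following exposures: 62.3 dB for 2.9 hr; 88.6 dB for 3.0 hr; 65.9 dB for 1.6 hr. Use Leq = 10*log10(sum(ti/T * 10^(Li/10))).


T_total = 2.9 + 3.0 + 1.6 = 7.5 hr
(2.9/7.5) * 10^(62.3/10) = 656654
(3.0/7.5) * 10^(88.6/10) = 2.89774e+08
(1.6/7.5) * 10^(65.9/10) = 829963
Sum = 656654 + 2.89774e+08 + 829963 = 2.91261e+08
Leq = 10*log10(2.91261e+08) = 84.643 dB


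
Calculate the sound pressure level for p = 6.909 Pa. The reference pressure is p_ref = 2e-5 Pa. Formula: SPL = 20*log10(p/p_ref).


p / p_ref = 6.909 / 2e-5 = 345450
SPL = 20 * log10(345450) = 110.77 dB


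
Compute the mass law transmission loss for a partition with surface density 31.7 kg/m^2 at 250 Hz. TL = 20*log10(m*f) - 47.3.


m * f = 31.7 * 250 = 7925
20*log10(7925) = 77.98 dB
TL = 77.98 - 47.3 = 30.68 dB


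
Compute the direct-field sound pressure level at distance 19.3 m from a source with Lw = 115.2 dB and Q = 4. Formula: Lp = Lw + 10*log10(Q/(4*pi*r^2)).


4*pi*r^2 = 4*pi*19.3^2 = 4680.85 m^2
Q / (4*pi*r^2) = 4 / 4680.85 = 0.000854546
Lp = 115.2 + 10*log10(0.000854546) = 84.517 dB


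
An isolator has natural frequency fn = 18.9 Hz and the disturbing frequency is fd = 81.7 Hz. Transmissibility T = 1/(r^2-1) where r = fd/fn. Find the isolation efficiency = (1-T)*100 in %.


r = 81.7 / 18.9 = 4.32275
r^2 - 1 = 4.32275^2 - 1 = 17.6862
T = 1/17.6862 = 0.0565413
Efficiency = (1 - 0.0565413)*100 = 94.346 %


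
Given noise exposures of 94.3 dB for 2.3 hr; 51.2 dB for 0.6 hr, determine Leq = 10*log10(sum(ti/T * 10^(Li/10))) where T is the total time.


T_total = 2.3 + 0.6 = 2.9 hr
(2.3/2.9) * 10^(94.3/10) = 2.13467e+09
(0.6/2.9) * 10^(51.2/10) = 27274.3
Sum = 2.13467e+09 + 27274.3 = 2.1347e+09
Leq = 10*log10(2.1347e+09) = 93.293 dB


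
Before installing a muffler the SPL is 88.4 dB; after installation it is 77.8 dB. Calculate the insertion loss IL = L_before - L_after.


Insertion loss = SPL without muffler - SPL with muffler
IL = 88.4 - 77.8 = 10.6 dB


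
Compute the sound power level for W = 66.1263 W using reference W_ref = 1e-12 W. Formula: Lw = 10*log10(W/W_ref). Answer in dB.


W / W_ref = 66.1263 / 1e-12 = 6.61263e+13
Lw = 10 * log10(6.61263e+13) = 138.2 dB


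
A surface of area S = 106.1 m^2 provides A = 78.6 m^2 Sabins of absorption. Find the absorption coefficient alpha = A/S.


Absorption coefficient = absorbed power / incident power
alpha = A / S = 78.6 / 106.1 = 0.74081


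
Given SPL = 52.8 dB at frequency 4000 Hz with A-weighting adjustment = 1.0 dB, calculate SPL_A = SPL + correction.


A-weighting table: 4000 Hz -> 1.0 dB correction
SPL_A = SPL + correction = 52.8 + (1.0) = 53.8 dBA


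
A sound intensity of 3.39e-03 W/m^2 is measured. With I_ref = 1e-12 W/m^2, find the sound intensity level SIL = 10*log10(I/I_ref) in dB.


I / I_ref = 3.39e-03 / 1e-12 = 3.39e+09
SIL = 10 * log10(3.39e+09) = 95.302 dB


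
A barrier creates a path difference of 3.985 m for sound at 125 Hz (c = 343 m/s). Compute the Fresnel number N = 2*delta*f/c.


N = 2*delta*f/c = 2*delta/lambda, where lambda = c/f
lambda = 343 / 125 = 2.744 m
N = 2 * 3.985 / 2.744 = 2.9045


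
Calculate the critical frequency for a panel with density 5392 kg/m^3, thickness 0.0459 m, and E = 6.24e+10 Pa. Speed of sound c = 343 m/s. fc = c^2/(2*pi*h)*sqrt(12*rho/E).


12*rho/E = 12*5392/6.24e+10 = 1.03692e-06
sqrt(12*rho/E) = sqrt(1.03692e-06) = 0.00101829
c^2/(2*pi*h) = 343^2/(2*pi*0.0459) = 407939
fc = 407939 * 0.00101829 = 415.4 Hz


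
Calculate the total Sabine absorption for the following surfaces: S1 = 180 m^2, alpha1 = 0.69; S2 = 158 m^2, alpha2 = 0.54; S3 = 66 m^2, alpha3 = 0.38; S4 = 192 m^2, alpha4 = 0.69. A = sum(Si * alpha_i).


180 * 0.69 = 124.2
158 * 0.54 = 85.32
66 * 0.38 = 25.08
192 * 0.69 = 132.48
A_total = 124.2 + 85.32 + 25.08 + 132.48 = 367.08 m^2


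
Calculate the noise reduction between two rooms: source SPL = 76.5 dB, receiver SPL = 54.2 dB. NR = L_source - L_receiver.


NR = L_source - L_receiver (difference between source and receiving room levels)
NR = 76.5 - 54.2 = 22.3 dB


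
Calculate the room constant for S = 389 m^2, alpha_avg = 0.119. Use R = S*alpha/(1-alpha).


R = 389 * 0.119 / (1 - 0.119) = 52.544 m^2


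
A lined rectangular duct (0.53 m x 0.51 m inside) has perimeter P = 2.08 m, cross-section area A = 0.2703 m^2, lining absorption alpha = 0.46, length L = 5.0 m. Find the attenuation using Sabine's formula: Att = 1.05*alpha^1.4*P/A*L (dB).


alpha^1.4 = 0.46^1.4 = 0.337179
Attenuation rate = 1.05 * alpha^1.4 * P / A
= 1.05 * 0.337179 * 2.08 / 0.2703 = 2.72438 dB/m
Total Att = 2.72438 * 5.0 = 13.622 dB


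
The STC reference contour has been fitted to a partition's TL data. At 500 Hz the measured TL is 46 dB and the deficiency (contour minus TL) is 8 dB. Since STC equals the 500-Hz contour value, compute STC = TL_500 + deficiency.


By ASTM E413, STC = value of the fitted reference contour at 500 Hz.
Contour value at 500 Hz = TL_500 + deficiency = 46 + 8 = 54
STC = 54


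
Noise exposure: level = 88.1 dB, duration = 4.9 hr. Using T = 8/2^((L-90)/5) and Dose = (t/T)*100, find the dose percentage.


T_allowed = 8 / 2^((88.1 - 90)/5) = 10.4107 hr
Dose = 4.9 / 10.4107 * 100 = 47.067 %


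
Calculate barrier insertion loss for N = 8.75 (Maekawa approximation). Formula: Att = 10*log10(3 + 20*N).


3 + 20*N = 3 + 20*8.75 = 178
Att = 10*log10(178) = 22.504 dB


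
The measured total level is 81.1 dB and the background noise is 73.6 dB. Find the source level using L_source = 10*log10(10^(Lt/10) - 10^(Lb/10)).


10^(81.1/10) = 1.28825e+08
10^(73.6/10) = 2.29087e+07
Difference = 1.28825e+08 - 2.29087e+07 = 1.05916e+08
L_source = 10*log10(1.05916e+08) = 80.25 dB


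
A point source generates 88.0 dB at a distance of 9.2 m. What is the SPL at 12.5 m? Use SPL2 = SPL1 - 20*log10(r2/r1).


r2/r1 = 12.5/9.2 = 1.3587
Correction = 20*log10(1.3587) = 2.66247 dB
SPL2 = 88.0 - 2.66247 = 85.338 dB


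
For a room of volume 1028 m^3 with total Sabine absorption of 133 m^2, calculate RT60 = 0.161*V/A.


RT60 = 0.161 * 1028 / 133 = 1.2444 s


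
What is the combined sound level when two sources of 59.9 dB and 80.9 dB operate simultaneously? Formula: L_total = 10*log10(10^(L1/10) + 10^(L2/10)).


10^(59.9/10) = 977237
10^(80.9/10) = 1.23027e+08
Sum = 977237 + 1.23027e+08 = 1.24004e+08
L_total = 10*log10(1.24004e+08) = 80.934 dB


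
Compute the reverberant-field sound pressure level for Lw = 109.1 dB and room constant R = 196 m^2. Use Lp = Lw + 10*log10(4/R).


4/R = 4/196 = 0.0204082
Lp = 109.1 + 10*log10(0.0204082) = 92.198 dB


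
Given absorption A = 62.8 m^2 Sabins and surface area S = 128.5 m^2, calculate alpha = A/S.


Absorption coefficient = absorbed power / incident power
alpha = A / S = 62.8 / 128.5 = 0.48872


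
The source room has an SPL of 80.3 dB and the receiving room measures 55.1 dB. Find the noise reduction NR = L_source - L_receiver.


NR = L_source - L_receiver (difference between source and receiving room levels)
NR = 80.3 - 55.1 = 25.2 dB


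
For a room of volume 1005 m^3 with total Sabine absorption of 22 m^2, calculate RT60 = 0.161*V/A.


RT60 = 0.161 * 1005 / 22 = 7.3548 s


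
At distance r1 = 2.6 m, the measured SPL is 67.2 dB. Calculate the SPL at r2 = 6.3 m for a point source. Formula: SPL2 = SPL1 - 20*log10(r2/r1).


r2/r1 = 6.3/2.6 = 2.42308
Correction = 20*log10(2.42308) = 7.68736 dB
SPL2 = 67.2 - 7.68736 = 59.513 dB


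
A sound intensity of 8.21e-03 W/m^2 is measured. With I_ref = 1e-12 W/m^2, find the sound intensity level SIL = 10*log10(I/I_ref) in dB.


I / I_ref = 8.21e-03 / 1e-12 = 8.21e+09
SIL = 10 * log10(8.21e+09) = 99.143 dB


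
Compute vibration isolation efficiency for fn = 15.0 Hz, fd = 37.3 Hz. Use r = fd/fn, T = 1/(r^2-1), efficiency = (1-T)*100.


r = 37.3 / 15.0 = 2.48667
r^2 - 1 = 2.48667^2 - 1 = 5.18353
T = 1/5.18353 = 0.192919
Efficiency = (1 - 0.192919)*100 = 80.708 %


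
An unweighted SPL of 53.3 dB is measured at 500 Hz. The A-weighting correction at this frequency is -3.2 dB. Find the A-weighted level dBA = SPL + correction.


A-weighting table: 500 Hz -> -3.2 dB correction
SPL_A = SPL + correction = 53.3 + (-3.2) = 50.1 dBA


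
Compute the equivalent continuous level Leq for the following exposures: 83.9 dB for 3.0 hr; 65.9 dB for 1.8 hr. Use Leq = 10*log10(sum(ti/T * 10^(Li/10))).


T_total = 3.0 + 1.8 = 4.8 hr
(3.0/4.8) * 10^(83.9/10) = 1.53419e+08
(1.8/4.8) * 10^(65.9/10) = 1.45892e+06
Sum = 1.53419e+08 + 1.45892e+06 = 1.54878e+08
Leq = 10*log10(1.54878e+08) = 81.9 dB


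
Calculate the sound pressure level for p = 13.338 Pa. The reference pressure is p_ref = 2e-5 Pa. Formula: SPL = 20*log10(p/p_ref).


p / p_ref = 13.338 / 2e-5 = 666900
SPL = 20 * log10(666900) = 116.48 dB


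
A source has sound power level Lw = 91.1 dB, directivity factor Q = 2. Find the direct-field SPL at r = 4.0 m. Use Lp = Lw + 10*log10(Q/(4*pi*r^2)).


4*pi*r^2 = 4*pi*4.0^2 = 201.062 m^2
Q / (4*pi*r^2) = 2 / 201.062 = 0.00994718
Lp = 91.1 + 10*log10(0.00994718) = 71.077 dB


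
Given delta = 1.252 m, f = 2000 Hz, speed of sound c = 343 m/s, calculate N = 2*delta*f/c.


N = 2*delta*f/c = 2*delta/lambda, where lambda = c/f
lambda = 343 / 2000 = 0.1715 m
N = 2 * 1.252 / 0.1715 = 14.601


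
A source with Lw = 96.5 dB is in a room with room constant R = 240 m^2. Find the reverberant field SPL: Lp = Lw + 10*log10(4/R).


4/R = 4/240 = 0.0166667
Lp = 96.5 + 10*log10(0.0166667) = 78.718 dB


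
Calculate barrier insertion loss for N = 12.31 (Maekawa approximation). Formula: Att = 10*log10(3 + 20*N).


3 + 20*N = 3 + 20*12.31 = 249.2
Att = 10*log10(249.2) = 23.965 dB


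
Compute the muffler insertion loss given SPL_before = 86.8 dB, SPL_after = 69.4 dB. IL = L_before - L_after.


Insertion loss = SPL without muffler - SPL with muffler
IL = 86.8 - 69.4 = 17.4 dB


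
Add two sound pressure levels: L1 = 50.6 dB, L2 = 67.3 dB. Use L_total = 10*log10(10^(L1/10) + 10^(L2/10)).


10^(50.6/10) = 114815
10^(67.3/10) = 5.37032e+06
Sum = 114815 + 5.37032e+06 = 5.48514e+06
L_total = 10*log10(5.48514e+06) = 67.392 dB


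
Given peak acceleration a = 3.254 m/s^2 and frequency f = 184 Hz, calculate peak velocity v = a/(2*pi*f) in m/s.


omega = 2*pi*f = 2*pi*184 = 1156.11 rad/s
v = a / omega = 3.254 / 1156.11 = 0.0028146 m/s


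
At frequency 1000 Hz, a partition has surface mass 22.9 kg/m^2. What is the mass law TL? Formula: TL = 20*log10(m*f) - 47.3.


m * f = 22.9 * 1000 = 22900
20*log10(22900) = 87.1967 dB
TL = 87.1967 - 47.3 = 39.897 dB


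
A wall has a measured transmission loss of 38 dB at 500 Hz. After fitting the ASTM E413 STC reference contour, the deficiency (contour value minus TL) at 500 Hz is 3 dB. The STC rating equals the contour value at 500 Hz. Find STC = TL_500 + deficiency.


By ASTM E413, STC = value of the fitted reference contour at 500 Hz.
Contour value at 500 Hz = TL_500 + deficiency = 38 + 3 = 41
STC = 41


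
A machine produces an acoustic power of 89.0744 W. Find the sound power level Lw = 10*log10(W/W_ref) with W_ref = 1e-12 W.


W / W_ref = 89.0744 / 1e-12 = 8.90744e+13
Lw = 10 * log10(8.90744e+13) = 139.5 dB


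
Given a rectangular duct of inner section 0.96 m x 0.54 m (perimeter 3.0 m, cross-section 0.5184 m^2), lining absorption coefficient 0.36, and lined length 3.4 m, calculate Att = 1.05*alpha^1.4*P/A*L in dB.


alpha^1.4 = 0.36^1.4 = 0.239234
Attenuation rate = 1.05 * alpha^1.4 * P / A
= 1.05 * 0.239234 * 3.0 / 0.5184 = 1.45368 dB/m
Total Att = 1.45368 * 3.4 = 4.9425 dB


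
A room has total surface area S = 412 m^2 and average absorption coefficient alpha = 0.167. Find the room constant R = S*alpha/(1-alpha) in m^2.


R = 412 * 0.167 / (1 - 0.167) = 82.598 m^2


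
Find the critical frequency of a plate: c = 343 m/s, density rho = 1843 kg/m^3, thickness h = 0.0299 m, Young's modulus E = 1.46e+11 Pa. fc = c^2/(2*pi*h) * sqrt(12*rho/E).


12*rho/E = 12*1843/1.46e+11 = 1.51479e-07
sqrt(12*rho/E) = sqrt(1.51479e-07) = 0.000389203
c^2/(2*pi*h) = 343^2/(2*pi*0.0299) = 626235
fc = 626235 * 0.000389203 = 243.73 Hz


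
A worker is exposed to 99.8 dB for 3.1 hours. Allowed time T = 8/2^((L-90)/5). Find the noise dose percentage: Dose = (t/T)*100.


T_allowed = 8 / 2^((99.8 - 90)/5) = 2.05623 hr
Dose = 3.1 / 2.05623 * 100 = 150.76 %


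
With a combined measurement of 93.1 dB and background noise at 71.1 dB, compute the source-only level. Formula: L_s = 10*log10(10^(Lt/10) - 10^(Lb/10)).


10^(93.1/10) = 2.04174e+09
10^(71.1/10) = 1.28825e+07
Difference = 2.04174e+09 - 1.28825e+07 = 2.02886e+09
L_source = 10*log10(2.02886e+09) = 93.073 dB


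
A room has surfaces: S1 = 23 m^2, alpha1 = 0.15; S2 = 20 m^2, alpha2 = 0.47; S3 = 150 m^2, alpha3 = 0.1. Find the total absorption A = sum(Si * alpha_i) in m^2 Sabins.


23 * 0.15 = 3.45
20 * 0.47 = 9.4
150 * 0.1 = 15
A_total = 3.45 + 9.4 + 15 = 27.85 m^2


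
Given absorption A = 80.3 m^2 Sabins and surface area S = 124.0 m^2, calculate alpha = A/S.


Absorption coefficient = absorbed power / incident power
alpha = A / S = 80.3 / 124.0 = 0.64758


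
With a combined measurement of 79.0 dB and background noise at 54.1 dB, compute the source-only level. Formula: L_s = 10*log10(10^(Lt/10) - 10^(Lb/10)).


10^(79.0/10) = 7.94328e+07
10^(54.1/10) = 257040
Difference = 7.94328e+07 - 257040 = 7.91758e+07
L_source = 10*log10(7.91758e+07) = 78.986 dB


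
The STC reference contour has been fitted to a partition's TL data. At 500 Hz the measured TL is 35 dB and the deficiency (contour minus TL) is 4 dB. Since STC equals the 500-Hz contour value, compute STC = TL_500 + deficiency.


By ASTM E413, STC = value of the fitted reference contour at 500 Hz.
Contour value at 500 Hz = TL_500 + deficiency = 35 + 4 = 39
STC = 39


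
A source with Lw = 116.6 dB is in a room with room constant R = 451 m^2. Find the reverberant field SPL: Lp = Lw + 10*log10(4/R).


4/R = 4/451 = 0.00886918
Lp = 116.6 + 10*log10(0.00886918) = 96.079 dB


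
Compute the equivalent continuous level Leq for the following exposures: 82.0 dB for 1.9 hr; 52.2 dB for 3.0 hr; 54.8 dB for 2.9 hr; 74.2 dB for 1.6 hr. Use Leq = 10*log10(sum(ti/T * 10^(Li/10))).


T_total = 1.9 + 3.0 + 2.9 + 1.6 = 9.4 hr
(1.9/9.4) * 10^(82.0/10) = 3.20351e+07
(3.0/9.4) * 10^(52.2/10) = 52965.5
(2.9/9.4) * 10^(54.8/10) = 93168.7
(1.6/9.4) * 10^(74.2/10) = 4.47705e+06
Sum = 3.20351e+07 + 52965.5 + 93168.7 + 4.47705e+06 = 3.66583e+07
Leq = 10*log10(3.66583e+07) = 75.642 dB


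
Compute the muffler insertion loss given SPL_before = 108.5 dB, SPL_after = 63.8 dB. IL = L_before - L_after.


Insertion loss = SPL without muffler - SPL with muffler
IL = 108.5 - 63.8 = 44.7 dB


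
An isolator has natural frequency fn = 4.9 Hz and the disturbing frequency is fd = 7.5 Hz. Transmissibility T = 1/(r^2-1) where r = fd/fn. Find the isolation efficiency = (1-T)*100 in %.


r = 7.5 / 4.9 = 1.53061
r^2 - 1 = 1.53061^2 - 1 = 1.34277
T = 1/1.34277 = 0.744729
Efficiency = (1 - 0.744729)*100 = 25.527 %
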